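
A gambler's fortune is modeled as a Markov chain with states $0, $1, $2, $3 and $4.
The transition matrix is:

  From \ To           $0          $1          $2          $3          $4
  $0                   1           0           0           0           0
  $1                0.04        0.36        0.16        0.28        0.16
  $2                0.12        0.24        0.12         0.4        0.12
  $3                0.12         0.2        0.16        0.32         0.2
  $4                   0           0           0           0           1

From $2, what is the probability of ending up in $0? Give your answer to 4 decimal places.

0.3868

Let h(s) be the probability of absorption at $0 starting from transient state s. Then h($0) = 1 and h($4) = 0. By first-step analysis:
h($1) = 0.04·1 + 0.36·h($1) + 0.16·h($2) + 0.28·h($3) + 0.16·0
h($2) = 0.12·1 + 0.24·h($1) + 0.12·h($2) + 0.4·h($3) + 0.12·0
h($3) = 0.12·1 + 0.2·h($1) + 0.16·h($2) + 0.32·h($3) + 0.2·0
Solving: h($1) = 0.3170, h($2) = 0.3868, h($3) = 0.3607.
Starting from $2, the probability is 0.3868.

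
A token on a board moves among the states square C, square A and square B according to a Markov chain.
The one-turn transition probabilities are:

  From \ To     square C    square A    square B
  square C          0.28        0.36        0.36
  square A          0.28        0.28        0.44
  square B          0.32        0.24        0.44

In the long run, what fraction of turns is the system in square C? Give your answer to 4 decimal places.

Let the stationary distribution be π with π = πP and π_1 + π_2 + π_3 = 1.
π_1 = 0.28·π_1 + 0.28·π_2 + 0.32·π_3
π_2 = 0.36·π_1 + 0.28·π_2 + 0.24·π_3
Solving with the normalization constraint gives π = (0.2967, 0.2871, 0.4163).
So the stationary probability of square C is 0.2967.

0.2967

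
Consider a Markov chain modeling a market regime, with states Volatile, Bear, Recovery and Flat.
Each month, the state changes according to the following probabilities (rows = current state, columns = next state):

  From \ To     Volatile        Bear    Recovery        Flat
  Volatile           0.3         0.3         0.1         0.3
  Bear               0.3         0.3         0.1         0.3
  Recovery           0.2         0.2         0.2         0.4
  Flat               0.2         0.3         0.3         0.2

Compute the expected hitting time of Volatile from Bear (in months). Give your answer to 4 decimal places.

3.9431

Let t(s) be the expected number of months to first reach Volatile from state s, with t(Volatile) = 0. Conditioning on the first month:
t(Bear) = 1 + 0.3·t(Bear) + 0.1·t(Recovery) + 0.3·t(Flat)
t(Recovery) = 1 + 0.2·t(Bear) + 0.2·t(Recovery) + 0.4·t(Flat)
t(Flat) = 1 + 0.3·t(Bear) + 0.3·t(Recovery) + 0.2·t(Flat)
Solving: t(Bear) = 3.9431, t(Recovery) = 4.4309, t(Flat) = 4.3902.
Expected months from Bear to Volatile: 3.9431.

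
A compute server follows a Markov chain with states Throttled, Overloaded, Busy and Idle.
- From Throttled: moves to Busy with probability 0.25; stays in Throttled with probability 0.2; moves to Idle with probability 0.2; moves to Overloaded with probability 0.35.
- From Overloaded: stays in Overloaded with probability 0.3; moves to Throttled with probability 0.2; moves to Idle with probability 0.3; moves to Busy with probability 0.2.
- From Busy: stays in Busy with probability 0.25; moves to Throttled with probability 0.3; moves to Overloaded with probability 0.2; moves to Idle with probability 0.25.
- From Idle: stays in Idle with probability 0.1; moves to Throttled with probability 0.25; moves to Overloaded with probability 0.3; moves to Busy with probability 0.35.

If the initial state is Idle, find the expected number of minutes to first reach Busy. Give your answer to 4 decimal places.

3.5587

Let t(s) be the expected number of minutes to first reach Busy from state s, with t(Busy) = 0. Conditioning on the first minute:
t(Throttled) = 1 + 0.2·t(Throttled) + 0.35·t(Overloaded) + 0.2·t(Idle)
t(Overloaded) = 1 + 0.2·t(Throttled) + 0.3·t(Overloaded) + 0.3·t(Idle)
t(Idle) = 1 + 0.25·t(Throttled) + 0.3·t(Overloaded) + 0.1·t(Idle)
Solving: t(Throttled) = 3.9222, t(Overloaded) = 4.0744, t(Idle) = 3.5587.
Expected minutes from Idle to Busy: 3.5587.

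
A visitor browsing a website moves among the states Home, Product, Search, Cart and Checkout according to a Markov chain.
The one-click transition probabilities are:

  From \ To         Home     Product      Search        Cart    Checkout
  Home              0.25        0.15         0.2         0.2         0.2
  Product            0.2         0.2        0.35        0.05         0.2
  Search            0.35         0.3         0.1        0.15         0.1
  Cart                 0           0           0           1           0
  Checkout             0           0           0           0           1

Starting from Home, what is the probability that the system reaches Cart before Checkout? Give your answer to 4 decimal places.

0.4732

Let h(s) be the probability of absorption at Cart starting from transient state s. Then h(Cart) = 1 and h(Checkout) = 0. By first-step analysis:
h(Home) = 0.25·h(Home) + 0.15·h(Product) + 0.2·h(Search) + 0.2·1 + 0.2·0
h(Product) = 0.2·h(Home) + 0.2·h(Product) + 0.35·h(Search) + 0.05·1 + 0.2·0
h(Search) = 0.35·h(Home) + 0.3·h(Product) + 0.1·h(Search) + 0.15·1 + 0.1·0
Solving: h(Home) = 0.4732, h(Product) = 0.3913, h(Search) = 0.4811.
Starting from Home, the probability is 0.4732.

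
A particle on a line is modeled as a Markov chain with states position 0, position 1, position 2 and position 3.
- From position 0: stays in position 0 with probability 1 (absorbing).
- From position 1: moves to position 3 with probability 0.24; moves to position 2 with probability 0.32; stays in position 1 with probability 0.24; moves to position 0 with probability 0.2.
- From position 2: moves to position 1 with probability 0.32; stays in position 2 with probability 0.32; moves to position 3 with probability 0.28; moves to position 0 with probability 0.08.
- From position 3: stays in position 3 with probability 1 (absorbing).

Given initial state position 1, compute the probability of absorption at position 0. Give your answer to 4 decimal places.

Let h(s) be the probability of absorption at position 0 starting from transient state s. Then h(position 0) = 1 and h(position 3) = 0. By first-step analysis:
h(position 1) = 0.2·1 + 0.24·h(position 1) + 0.32·h(position 2) + 0.24·0
h(position 2) = 0.08·1 + 0.32·h(position 1) + 0.32·h(position 2) + 0.28·0
Solving: h(position 1) = 0.3900, h(position 2) = 0.3012.
Starting from position 1, the probability is 0.3900.

0.3900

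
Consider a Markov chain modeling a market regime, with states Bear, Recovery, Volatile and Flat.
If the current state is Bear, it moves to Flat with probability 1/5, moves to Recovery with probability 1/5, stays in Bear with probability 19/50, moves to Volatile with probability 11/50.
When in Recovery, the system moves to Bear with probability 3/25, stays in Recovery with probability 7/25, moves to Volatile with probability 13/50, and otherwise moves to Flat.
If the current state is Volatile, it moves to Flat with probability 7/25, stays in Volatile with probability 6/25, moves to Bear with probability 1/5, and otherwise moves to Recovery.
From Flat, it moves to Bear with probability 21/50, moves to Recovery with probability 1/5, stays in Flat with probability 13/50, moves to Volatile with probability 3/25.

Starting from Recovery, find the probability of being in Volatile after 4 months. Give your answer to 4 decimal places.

Propagate the distribution vector 4 months from Recovery.
After 0 months: (0.0000, 1.0000, 0.0000, 0.0000)
After 1 month: (0.1200, 0.2800, 0.2600, 0.3400)
After 2 months: (0.2740, 0.2432, 0.2024, 0.2804)
After 3 months: (0.2916, 0.2356, 0.2057, 0.2671)
After 4 months: (0.2924, 0.2353, 0.2068, 0.2655)
P(in Volatile after 4 months) = 0.2068

0.2068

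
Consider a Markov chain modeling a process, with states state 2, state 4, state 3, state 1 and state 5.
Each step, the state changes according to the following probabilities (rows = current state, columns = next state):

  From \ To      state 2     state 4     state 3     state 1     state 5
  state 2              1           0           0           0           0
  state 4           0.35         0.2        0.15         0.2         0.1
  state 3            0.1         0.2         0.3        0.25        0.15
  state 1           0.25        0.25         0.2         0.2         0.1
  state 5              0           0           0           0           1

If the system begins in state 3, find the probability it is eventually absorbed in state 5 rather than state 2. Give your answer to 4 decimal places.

Let h(s) be the probability of absorption at state 5 starting from transient state s. Then h(state 5) = 1 and h(state 2) = 0. By first-step analysis:
h(state 4) = 0.35·0 + 0.2·h(state 4) + 0.15·h(state 3) + 0.2·h(state 1) + 0.1·1
h(state 3) = 0.1·0 + 0.2·h(state 4) + 0.3·h(state 3) + 0.25·h(state 1) + 0.15·1
h(state 1) = 0.25·0 + 0.25·h(state 4) + 0.2·h(state 3) + 0.2·h(state 1) + 0.1·1
Solving: h(state 4) = 0.2797, h(state 3) = 0.4063, h(state 1) = 0.3140.
Starting from state 3, the probability is 0.4063.

0.4063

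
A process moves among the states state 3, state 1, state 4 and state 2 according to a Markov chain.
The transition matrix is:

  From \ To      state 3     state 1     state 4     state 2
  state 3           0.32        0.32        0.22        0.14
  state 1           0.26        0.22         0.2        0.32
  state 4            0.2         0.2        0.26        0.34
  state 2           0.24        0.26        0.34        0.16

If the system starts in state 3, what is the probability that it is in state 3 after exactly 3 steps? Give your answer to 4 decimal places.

Propagate the distribution vector 3 steps from state 3.
After 0 steps: (1.0000, 0.0000, 0.0000, 0.0000)
After 1 step: (0.3200, 0.3200, 0.2200, 0.1400)
After 2 steps: (0.2632, 0.2532, 0.2392, 0.2444)
After 3 steps: (0.2566, 0.2513, 0.2538, 0.2383)
P(in state 3 after 3 steps) = 0.2566

0.2566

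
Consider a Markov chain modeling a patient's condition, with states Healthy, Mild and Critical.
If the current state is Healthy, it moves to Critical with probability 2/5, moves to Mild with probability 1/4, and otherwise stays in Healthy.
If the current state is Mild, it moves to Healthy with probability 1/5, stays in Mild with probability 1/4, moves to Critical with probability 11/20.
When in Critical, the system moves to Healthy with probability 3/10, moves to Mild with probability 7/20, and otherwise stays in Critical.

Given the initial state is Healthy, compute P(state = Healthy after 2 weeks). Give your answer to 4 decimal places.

Sum over the intermediate state after 1 week:
P = P(Healthy→Healthy)·P(Healthy→Healthy) + P(Healthy→Mild)·P(Mild→Healthy) + P(Healthy→Critical)·P(Critical→Healthy)
  = 0.35×0.35 + 0.25×0.2 + 0.4×0.3
  = 0.1225 + 0.0500 + 0.1200 = 0.2925

0.2925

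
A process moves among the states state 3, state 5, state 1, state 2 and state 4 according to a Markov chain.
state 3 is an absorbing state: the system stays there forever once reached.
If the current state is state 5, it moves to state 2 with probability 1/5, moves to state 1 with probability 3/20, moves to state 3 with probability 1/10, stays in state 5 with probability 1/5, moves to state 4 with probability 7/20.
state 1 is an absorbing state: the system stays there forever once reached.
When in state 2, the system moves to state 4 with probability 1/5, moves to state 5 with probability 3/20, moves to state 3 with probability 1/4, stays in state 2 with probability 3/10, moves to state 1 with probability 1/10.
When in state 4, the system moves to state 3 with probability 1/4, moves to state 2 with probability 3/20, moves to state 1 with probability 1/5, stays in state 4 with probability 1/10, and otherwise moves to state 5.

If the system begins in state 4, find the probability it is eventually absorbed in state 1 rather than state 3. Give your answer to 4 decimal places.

Let h(s) be the probability of absorption at state 1 starting from transient state s. Then h(state 1) = 1 and h(state 3) = 0. By first-step analysis:
h(state 5) = 0.1·0 + 0.2·h(state 5) + 0.15·1 + 0.2·h(state 2) + 0.35·h(state 4)
h(state 2) = 0.25·0 + 0.15·h(state 5) + 0.1·1 + 0.3·h(state 2) + 0.2·h(state 4)
h(state 4) = 0.25·0 + 0.3·h(state 5) + 0.2·1 + 0.15·h(state 2) + 0.1·h(state 4)
Solving: h(state 5) = 0.4734, h(state 2) = 0.3705, h(state 4) = 0.4418.
Starting from state 4, the probability is 0.4418.

0.4418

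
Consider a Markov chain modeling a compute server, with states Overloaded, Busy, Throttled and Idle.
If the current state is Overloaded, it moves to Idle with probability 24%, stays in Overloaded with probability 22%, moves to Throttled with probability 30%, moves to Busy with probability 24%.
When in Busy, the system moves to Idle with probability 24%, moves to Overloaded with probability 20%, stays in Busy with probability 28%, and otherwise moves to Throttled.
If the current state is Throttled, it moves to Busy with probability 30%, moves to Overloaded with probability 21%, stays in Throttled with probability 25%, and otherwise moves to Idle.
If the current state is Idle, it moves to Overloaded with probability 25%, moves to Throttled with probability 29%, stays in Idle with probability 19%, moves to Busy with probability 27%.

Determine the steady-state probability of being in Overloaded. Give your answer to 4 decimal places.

0.2186

Let the stationary distribution be π with π = πP and π_1 + π_2 + π_3 + π_4 = 1.
π_1 = 0.22·π_1 + 0.2·π_2 + 0.21·π_3 + 0.25·π_4
π_2 = 0.24·π_1 + 0.28·π_2 + 0.3·π_3 + 0.27·π_4
π_3 = 0.3·π_1 + 0.28·π_2 + 0.25·π_3 + 0.29·π_4
Solving with the normalization constraint gives π = (0.2186, 0.2745, 0.2783, 0.2286).
So the stationary probability of Overloaded is 0.2186.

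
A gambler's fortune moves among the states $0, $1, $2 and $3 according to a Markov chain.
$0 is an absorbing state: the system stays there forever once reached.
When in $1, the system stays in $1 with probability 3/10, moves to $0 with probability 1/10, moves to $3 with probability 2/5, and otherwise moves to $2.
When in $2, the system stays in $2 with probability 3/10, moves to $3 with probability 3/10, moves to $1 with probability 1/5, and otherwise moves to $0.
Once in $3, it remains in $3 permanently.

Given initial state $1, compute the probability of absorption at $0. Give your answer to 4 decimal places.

Let h(s) be the probability of absorption at $0 starting from transient state s. Then h($0) = 1 and h($3) = 0. By first-step analysis:
h($1) = 0.1·1 + 0.3·h($1) + 0.2·h($2) + 0.4·0
h($2) = 0.2·1 + 0.2·h($1) + 0.3·h($2) + 0.3·0
Solving: h($1) = 0.2444, h($2) = 0.3556.
Starting from $1, the probability is 0.2444.

0.2444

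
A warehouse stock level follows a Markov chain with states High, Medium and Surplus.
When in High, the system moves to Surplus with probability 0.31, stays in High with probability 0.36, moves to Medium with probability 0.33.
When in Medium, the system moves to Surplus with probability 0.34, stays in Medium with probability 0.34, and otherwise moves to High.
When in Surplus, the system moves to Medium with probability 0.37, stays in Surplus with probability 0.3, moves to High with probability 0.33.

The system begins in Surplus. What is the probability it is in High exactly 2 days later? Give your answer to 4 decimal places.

Sum over the intermediate state after 1 day:
P = P(Surplus→High)·P(High→High) + P(Surplus→Medium)·P(Medium→High) + P(Surplus→Surplus)·P(Surplus→High)
  = 0.33×0.36 + 0.37×0.32 + 0.3×0.33
  = 0.1188 + 0.1184 + 0.0990 = 0.3362

0.3362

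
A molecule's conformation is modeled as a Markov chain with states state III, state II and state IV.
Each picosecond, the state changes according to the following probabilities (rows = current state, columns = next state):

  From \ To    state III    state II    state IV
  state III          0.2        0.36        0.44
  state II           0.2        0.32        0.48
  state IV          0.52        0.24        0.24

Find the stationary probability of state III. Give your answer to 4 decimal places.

0.3206

Let the stationary distribution be π with π = πP and π_1 + π_2 + π_3 = 1.
π_1 = 0.2·π_1 + 0.2·π_2 + 0.52·π_3
π_2 = 0.36·π_1 + 0.32·π_2 + 0.24·π_3
Solving with the normalization constraint gives π = (0.3206, 0.3027, 0.3768).
So the stationary probability of state III is 0.3206.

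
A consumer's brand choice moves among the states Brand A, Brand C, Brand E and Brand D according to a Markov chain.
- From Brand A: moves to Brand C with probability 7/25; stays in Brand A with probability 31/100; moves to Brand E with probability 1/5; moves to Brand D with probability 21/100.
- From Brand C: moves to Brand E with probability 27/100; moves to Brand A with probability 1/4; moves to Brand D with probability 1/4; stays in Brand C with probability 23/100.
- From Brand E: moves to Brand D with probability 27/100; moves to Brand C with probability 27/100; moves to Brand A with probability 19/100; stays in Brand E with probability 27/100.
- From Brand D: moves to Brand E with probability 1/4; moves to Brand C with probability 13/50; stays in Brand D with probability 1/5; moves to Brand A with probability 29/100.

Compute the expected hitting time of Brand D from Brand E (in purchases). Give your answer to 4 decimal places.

Let t(s) be the expected number of purchases to first reach Brand D from state s, with t(Brand D) = 0. Conditioning on the first purchase:
t(Brand A) = 1 + 0.31·t(Brand A) + 0.28·t(Brand C) + 0.2·t(Brand E)
t(Brand C) = 1 + 0.25·t(Brand A) + 0.23·t(Brand C) + 0.27·t(Brand E)
t(Brand E) = 1 + 0.19·t(Brand A) + 0.27·t(Brand C) + 0.27·t(Brand E)
Solving: t(Brand A) = 4.2612, t(Brand C) = 4.0807, t(Brand E) = 3.9882.
Expected purchases from Brand E to Brand D: 3.9882.

3.9882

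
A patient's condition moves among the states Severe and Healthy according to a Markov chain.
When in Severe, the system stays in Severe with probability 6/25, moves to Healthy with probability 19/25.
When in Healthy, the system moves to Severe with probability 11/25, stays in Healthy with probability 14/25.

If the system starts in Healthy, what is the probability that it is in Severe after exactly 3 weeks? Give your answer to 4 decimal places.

0.3696

Propagate the distribution vector 3 weeks from Healthy.
After 0 weeks: (0.0000, 1.0000)
After 1 week: (0.4400, 0.5600)
After 2 weeks: (0.3520, 0.6480)
After 3 weeks: (0.3696, 0.6304)
P(in Severe after 3 weeks) = 0.3696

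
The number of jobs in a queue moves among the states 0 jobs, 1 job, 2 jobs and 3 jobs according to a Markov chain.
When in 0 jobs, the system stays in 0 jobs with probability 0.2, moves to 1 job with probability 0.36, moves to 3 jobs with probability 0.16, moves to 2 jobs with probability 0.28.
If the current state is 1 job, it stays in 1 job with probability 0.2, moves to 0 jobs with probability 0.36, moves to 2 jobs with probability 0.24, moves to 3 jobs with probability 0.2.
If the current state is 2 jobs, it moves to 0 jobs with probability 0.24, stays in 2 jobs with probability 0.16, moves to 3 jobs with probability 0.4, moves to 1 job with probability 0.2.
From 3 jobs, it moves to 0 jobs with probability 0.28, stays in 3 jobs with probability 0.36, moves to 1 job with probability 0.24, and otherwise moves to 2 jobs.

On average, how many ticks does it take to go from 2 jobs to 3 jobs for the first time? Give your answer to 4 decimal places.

3.4524

Let t(s) be the expected number of ticks to first reach 3 jobs from state s, with t(3 jobs) = 0. Conditioning on the first tick:
t(0 jobs) = 1 + 0.2·t(0 jobs) + 0.36·t(1 job) + 0.28·t(2 jobs)
t(1 job) = 1 + 0.36·t(0 jobs) + 0.2·t(1 job) + 0.24·t(2 jobs)
t(2 jobs) = 1 + 0.24·t(0 jobs) + 0.2·t(1 job) + 0.16·t(2 jobs)
Solving: t(0 jobs) = 4.3723, t(1 job) = 4.2532, t(2 jobs) = 3.4524.
Expected ticks from 2 jobs to 3 jobs: 3.4524.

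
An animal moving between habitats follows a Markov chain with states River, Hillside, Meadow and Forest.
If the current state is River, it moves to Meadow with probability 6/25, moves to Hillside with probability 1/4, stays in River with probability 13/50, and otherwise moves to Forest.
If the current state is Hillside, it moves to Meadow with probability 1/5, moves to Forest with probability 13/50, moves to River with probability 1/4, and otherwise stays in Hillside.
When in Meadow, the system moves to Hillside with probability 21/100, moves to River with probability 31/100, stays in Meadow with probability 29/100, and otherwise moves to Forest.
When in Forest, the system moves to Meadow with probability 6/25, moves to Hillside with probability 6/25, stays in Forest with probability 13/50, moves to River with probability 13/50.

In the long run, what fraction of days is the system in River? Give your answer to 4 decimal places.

Let the stationary distribution be π with π = πP and π_1 + π_2 + π_3 + π_4 = 1.
π_1 = 0.26·π_1 + 0.25·π_2 + 0.31·π_3 + 0.26·π_4
π_2 = 0.25·π_1 + 0.29·π_2 + 0.21·π_3 + 0.24·π_4
π_3 = 0.24·π_1 + 0.2·π_2 + 0.29·π_3 + 0.24·π_4
Solving with the normalization constraint gives π = (0.2696, 0.2478, 0.2422, 0.2403).
So the stationary probability of River is 0.2696.

0.2696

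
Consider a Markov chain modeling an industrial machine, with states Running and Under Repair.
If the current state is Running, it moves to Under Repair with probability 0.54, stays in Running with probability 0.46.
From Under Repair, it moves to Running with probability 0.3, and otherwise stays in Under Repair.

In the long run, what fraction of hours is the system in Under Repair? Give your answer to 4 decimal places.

Let the stationary distribution be π with π = πP and π_1 + π_2 = 1.
π_1 = 0.46·π_1 + 0.3·π_2
Solving with the normalization constraint gives π = (0.3571, 0.6429).
So the stationary probability of Under Repair is 0.6429.

0.6429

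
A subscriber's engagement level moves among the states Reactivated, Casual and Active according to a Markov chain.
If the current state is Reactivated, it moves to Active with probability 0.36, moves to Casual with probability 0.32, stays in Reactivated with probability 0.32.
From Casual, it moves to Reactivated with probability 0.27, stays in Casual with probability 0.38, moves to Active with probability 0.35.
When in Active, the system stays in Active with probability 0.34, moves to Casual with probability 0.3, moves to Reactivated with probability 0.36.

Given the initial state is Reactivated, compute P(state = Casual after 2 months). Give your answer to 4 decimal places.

Sum over the intermediate state after 1 month:
P = P(Reactivated→Reactivated)·P(Reactivated→Casual) + P(Reactivated→Casual)·P(Casual→Casual) + P(Reactivated→Active)·P(Active→Casual)
  = 0.32×0.32 + 0.32×0.38 + 0.36×0.3
  = 0.1024 + 0.1216 + 0.1080 = 0.3320

0.3320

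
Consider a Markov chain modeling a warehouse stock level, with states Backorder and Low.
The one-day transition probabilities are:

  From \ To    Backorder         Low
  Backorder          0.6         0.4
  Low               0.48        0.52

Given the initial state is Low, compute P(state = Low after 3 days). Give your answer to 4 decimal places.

0.4555

Propagate the distribution vector 3 days from Low.
After 0 days: (0.0000, 1.0000)
After 1 day: (0.4800, 0.5200)
After 2 days: (0.5376, 0.4624)
After 3 days: (0.5445, 0.4555)
P(in Low after 3 days) = 0.4555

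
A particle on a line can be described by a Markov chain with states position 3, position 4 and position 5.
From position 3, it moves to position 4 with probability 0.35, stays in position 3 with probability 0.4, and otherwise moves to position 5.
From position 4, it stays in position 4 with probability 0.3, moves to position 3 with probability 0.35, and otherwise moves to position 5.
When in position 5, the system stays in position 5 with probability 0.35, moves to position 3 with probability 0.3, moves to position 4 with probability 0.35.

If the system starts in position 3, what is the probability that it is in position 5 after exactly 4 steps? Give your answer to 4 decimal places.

0.3148

Propagate the distribution vector 4 steps from position 3.
After 0 steps: (1.0000, 0.0000, 0.0000)
After 1 step: (0.4000, 0.3500, 0.2500)
After 2 steps: (0.3575, 0.3325, 0.3100)
After 3 steps: (0.3524, 0.3334, 0.3143)
After 4 steps: (0.3519, 0.3333, 0.3148)
P(in position 5 after 4 steps) = 0.3148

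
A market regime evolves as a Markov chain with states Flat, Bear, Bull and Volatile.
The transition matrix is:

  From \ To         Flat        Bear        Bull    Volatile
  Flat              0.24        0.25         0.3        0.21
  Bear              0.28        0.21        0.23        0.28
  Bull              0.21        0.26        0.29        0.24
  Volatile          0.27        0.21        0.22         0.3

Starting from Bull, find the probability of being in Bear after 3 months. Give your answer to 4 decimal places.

Propagate the distribution vector 3 months from Bull.
After 0 months: (0.0000, 0.0000, 1.0000, 0.0000)
After 1 month: (0.2100, 0.2600, 0.2900, 0.2400)
After 2 months: (0.2489, 0.2329, 0.2597, 0.2585)
After 3 months: (0.2493, 0.2329, 0.2604, 0.2574)
P(in Bear after 3 months) = 0.2329

0.2329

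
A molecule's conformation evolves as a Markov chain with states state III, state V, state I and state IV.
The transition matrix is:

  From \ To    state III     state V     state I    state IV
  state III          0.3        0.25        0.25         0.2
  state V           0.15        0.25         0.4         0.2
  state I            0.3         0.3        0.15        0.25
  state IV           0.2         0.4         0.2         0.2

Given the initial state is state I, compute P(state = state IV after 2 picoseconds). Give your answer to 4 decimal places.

Propagate the distribution vector 2 picoseconds from state I.
After 0 picoseconds: (0.0000, 0.0000, 1.0000, 0.0000)
After 1 picosecond: (0.3000, 0.3000, 0.1500, 0.2500)
After 2 picoseconds: (0.2300, 0.2950, 0.2675, 0.2075)
P(in state IV after 2 picoseconds) = 0.2075

0.2075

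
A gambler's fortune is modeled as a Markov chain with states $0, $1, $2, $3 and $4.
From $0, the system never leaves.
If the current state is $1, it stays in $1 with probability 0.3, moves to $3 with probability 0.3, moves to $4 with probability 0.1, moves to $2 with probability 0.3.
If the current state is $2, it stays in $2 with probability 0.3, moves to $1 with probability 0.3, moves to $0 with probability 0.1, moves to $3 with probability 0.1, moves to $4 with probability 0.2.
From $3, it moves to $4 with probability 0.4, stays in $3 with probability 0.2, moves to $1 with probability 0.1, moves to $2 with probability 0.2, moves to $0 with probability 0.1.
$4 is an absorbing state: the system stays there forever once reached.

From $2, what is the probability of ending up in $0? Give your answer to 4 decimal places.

Let h(s) be the probability of absorption at $0 starting from transient state s. Then h($0) = 1 and h($4) = 0. By first-step analysis:
h($1) = 0.3·h($1) + 0.3·h($2) + 0.3·h($3) + 0.1·0
h($2) = 0.1·1 + 0.3·h($1) + 0.3·h($2) + 0.1·h($3) + 0.2·0
h($3) = 0.1·1 + 0.1·h($1) + 0.2·h($2) + 0.2·h($3) + 0.4·0
Solving: h($1) = 0.2045, h($2) = 0.2614, h($3) = 0.2159.
Starting from $2, the probability is 0.2614.

0.2614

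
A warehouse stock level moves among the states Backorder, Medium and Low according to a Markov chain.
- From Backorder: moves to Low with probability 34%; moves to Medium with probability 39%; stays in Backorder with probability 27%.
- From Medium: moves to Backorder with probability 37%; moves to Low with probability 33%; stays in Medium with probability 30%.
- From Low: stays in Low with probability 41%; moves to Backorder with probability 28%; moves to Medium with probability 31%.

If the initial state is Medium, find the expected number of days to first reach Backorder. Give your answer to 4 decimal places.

2.9611

Let t(s) be the expected number of days to first reach Backorder from state s, with t(Backorder) = 0. Conditioning on the first day:
t(Medium) = 1 + 0.3·t(Medium) + 0.33·t(Low)
t(Low) = 1 + 0.31·t(Medium) + 0.41·t(Low)
Solving: t(Medium) = 2.9611, t(Low) = 3.2507.
Expected days from Medium to Backorder: 2.9611.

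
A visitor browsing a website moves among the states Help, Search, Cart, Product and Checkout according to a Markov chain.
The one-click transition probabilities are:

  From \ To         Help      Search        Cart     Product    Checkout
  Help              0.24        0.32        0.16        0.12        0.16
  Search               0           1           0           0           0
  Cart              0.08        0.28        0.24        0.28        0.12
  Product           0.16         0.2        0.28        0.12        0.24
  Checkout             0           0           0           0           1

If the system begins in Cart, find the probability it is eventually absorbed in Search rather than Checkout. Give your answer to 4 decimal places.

0.6374

Let h(s) be the probability of absorption at Search starting from transient state s. Then h(Search) = 1 and h(Checkout) = 0. By first-step analysis:
h(Help) = 0.24·h(Help) + 0.32·1 + 0.16·h(Cart) + 0.12·h(Product) + 0.16·0
h(Cart) = 0.08·h(Help) + 0.28·1 + 0.24·h(Cart) + 0.28·h(Product) + 0.12·0
h(Product) = 0.16·h(Help) + 0.2·1 + 0.28·h(Cart) + 0.12·h(Product) + 0.24·0
Solving: h(Help) = 0.6416, h(Cart) = 0.6374, h(Product) = 0.5467.
Starting from Cart, the probability is 0.6374.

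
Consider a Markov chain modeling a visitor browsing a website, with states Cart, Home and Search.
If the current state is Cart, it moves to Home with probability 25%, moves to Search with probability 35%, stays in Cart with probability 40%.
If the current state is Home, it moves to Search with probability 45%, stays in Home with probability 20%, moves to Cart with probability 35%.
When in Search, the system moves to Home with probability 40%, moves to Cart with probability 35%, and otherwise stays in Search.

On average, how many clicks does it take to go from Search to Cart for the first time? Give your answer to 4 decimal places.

2.8571

Let t(s) be the expected number of clicks to first reach Cart from state s, with t(Cart) = 0. Conditioning on the first click:
t(Home) = 1 + 0.2·t(Home) + 0.45·t(Search)
t(Search) = 1 + 0.4·t(Home) + 0.25·t(Search)
Solving: t(Home) = 2.8571, t(Search) = 2.8571.
Expected clicks from Search to Cart: 2.8571.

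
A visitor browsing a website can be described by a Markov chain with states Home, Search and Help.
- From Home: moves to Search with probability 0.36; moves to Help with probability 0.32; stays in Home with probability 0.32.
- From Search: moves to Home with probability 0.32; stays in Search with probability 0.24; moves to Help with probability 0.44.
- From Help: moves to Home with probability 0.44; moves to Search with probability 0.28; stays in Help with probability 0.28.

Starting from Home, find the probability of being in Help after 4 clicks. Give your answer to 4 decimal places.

Propagate the distribution vector 4 clicks from Home.
After 0 clicks: (1.0000, 0.0000, 0.0000)
After 1 click: (0.3200, 0.3600, 0.3200)
After 2 clicks: (0.3584, 0.2912, 0.3504)
After 3 clicks: (0.3620, 0.2970, 0.3409)
After 4 clicks: (0.3609, 0.2971, 0.3420)
P(in Help after 4 clicks) = 0.3420

0.3420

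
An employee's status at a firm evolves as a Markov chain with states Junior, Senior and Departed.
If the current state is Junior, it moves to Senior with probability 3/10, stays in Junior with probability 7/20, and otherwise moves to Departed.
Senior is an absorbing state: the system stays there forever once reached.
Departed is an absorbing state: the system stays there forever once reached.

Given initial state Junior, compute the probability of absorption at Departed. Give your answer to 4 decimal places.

0.5385

Let h(s) be the probability of absorption at Departed starting from transient state s. Then h(Departed) = 1 and h(Senior) = 0. By first-step analysis:
h(Junior) = 0.35·h(Junior) + 0.3·0 + 0.35·1
Solving: h(Junior) = 0.5385.
Starting from Junior, the probability is 0.5385.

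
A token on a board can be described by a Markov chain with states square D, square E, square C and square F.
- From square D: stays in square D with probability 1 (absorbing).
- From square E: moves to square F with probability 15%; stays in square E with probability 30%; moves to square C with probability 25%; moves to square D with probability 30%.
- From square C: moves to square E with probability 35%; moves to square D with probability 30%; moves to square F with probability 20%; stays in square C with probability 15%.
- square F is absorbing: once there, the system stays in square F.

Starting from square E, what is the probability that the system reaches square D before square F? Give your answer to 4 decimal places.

0.6502

Let h(s) be the probability of absorption at square D starting from transient state s. Then h(square D) = 1 and h(square F) = 0. By first-step analysis:
h(square E) = 0.3·1 + 0.3·h(square E) + 0.25·h(square C) + 0.15·0
h(square C) = 0.3·1 + 0.35·h(square E) + 0.15·h(square C) + 0.2·0
Solving: h(square E) = 0.6502, h(square C) = 0.6207.
Starting from square E, the probability is 0.6502.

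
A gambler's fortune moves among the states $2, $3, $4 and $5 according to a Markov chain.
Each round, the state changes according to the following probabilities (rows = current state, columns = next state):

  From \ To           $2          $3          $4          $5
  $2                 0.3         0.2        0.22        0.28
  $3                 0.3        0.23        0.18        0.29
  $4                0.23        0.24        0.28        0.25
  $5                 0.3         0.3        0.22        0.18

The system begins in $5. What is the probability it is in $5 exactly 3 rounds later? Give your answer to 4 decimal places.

0.2499

Propagate the distribution vector 3 rounds from $5.
After 0 rounds: (0.0000, 0.0000, 0.0000, 1.0000)
After 1 round: (0.3000, 0.3000, 0.2200, 0.1800)
After 2 rounds: (0.2846, 0.2358, 0.2212, 0.2584)
After 3 rounds: (0.2845, 0.2418, 0.2238, 0.2499)
P(in $5 after 3 rounds) = 0.2499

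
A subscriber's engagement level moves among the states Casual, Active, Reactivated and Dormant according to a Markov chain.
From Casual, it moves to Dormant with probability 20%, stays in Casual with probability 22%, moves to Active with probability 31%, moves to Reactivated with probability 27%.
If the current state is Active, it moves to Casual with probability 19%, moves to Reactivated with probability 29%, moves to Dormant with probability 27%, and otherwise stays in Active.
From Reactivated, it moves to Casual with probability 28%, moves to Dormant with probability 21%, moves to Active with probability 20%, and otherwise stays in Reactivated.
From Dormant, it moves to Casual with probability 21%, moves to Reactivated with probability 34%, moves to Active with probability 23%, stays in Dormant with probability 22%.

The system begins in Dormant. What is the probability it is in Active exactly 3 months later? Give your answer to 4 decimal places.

0.2442

Propagate the distribution vector 3 months from Dormant.
After 0 months: (0.0000, 0.0000, 0.0000, 1.0000)
After 1 month: (0.2100, 0.2300, 0.3400, 0.2200)
After 2 months: (0.2313, 0.2412, 0.3036, 0.2239)
After 3 months: (0.2287, 0.2442, 0.3026, 0.2244)
P(in Active after 3 months) = 0.2442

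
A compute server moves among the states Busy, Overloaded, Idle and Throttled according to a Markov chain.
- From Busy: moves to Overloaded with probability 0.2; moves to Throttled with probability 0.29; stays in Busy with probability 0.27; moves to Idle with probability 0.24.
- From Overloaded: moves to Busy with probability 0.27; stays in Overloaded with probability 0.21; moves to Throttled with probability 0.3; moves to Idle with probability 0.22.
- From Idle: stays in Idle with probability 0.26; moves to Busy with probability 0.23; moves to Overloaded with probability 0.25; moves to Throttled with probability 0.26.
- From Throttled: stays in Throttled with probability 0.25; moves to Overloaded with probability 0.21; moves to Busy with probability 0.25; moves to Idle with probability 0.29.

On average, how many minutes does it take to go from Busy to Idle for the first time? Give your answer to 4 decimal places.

4.0009

Let t(s) be the expected number of minutes to first reach Idle from state s, with t(Idle) = 0. Conditioning on the first minute:
t(Busy) = 1 + 0.27·t(Busy) + 0.2·t(Overloaded) + 0.29·t(Throttled)
t(Overloaded) = 1 + 0.27·t(Busy) + 0.21·t(Overloaded) + 0.3·t(Throttled)
t(Throttled) = 1 + 0.25·t(Busy) + 0.21·t(Overloaded) + 0.25·t(Throttled)
Solving: t(Busy) = 4.0009, t(Overloaded) = 4.0798, t(Throttled) = 3.8093.
Expected minutes from Busy to Idle: 4.0009.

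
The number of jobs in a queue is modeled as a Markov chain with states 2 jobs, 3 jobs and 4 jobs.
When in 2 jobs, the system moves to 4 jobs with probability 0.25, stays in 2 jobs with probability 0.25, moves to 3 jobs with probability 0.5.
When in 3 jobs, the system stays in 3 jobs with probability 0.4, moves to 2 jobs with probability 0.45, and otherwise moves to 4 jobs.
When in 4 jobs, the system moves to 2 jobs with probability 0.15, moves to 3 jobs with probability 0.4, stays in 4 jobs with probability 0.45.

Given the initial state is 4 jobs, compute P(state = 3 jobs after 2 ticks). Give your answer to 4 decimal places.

0.4150

Sum over the intermediate state after 1 tick:
P = P(4 jobs→2 jobs)·P(2 jobs→3 jobs) + P(4 jobs→3 jobs)·P(3 jobs→3 jobs) + P(4 jobs→4 jobs)·P(4 jobs→3 jobs)
  = 0.15×0.5 + 0.4×0.4 + 0.45×0.4
  = 0.0750 + 0.1600 + 0.1800 = 0.4150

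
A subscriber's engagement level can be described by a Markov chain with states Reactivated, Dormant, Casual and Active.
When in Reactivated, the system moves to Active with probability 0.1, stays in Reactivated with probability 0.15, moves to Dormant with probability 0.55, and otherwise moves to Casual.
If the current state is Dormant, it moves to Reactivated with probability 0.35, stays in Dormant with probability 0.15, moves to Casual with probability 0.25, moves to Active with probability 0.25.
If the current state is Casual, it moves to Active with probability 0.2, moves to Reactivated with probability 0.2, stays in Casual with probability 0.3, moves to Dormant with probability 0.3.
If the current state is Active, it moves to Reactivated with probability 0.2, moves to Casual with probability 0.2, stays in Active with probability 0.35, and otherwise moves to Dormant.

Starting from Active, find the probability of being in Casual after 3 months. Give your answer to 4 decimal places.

0.2380

Propagate the distribution vector 3 months from Active.
After 0 months: (0.0000, 0.0000, 0.0000, 1.0000)
After 1 month: (0.2000, 0.2500, 0.2000, 0.3500)
After 2 months: (0.2275, 0.2950, 0.2325, 0.2450)
After 3 months: (0.2329, 0.3004, 0.2380, 0.2288)
P(in Casual after 3 months) = 0.2380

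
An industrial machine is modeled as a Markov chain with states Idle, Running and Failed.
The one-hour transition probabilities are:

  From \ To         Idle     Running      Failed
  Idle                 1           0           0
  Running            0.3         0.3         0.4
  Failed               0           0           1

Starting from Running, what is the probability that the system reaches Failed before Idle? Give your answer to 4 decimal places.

0.5714

Let h(s) be the probability of absorption at Failed starting from transient state s. Then h(Failed) = 1 and h(Idle) = 0. By first-step analysis:
h(Running) = 0.3·0 + 0.3·h(Running) + 0.4·1
Solving: h(Running) = 0.5714.
Starting from Running, the probability is 0.5714.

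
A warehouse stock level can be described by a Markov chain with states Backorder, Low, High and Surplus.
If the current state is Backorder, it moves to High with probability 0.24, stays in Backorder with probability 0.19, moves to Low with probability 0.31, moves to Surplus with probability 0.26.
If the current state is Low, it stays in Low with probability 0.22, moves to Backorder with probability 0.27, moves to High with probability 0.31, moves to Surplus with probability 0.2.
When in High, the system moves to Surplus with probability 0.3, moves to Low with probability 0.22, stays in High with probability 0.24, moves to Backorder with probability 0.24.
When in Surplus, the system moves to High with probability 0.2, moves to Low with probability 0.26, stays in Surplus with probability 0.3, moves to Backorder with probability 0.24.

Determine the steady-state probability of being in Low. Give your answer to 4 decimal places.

0.2518

Let the stationary distribution be π with π = πP and π_1 + π_2 + π_3 + π_4 = 1.
π_1 = 0.19·π_1 + 0.27·π_2 + 0.24·π_3 + 0.24·π_4
π_2 = 0.31·π_1 + 0.22·π_2 + 0.22·π_3 + 0.26·π_4
π_3 = 0.24·π_1 + 0.31·π_2 + 0.24·π_3 + 0.2·π_4
Solving with the normalization constraint gives π = (0.2358, 0.2518, 0.2470, 0.2654).
So the stationary probability of Low is 0.2518.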